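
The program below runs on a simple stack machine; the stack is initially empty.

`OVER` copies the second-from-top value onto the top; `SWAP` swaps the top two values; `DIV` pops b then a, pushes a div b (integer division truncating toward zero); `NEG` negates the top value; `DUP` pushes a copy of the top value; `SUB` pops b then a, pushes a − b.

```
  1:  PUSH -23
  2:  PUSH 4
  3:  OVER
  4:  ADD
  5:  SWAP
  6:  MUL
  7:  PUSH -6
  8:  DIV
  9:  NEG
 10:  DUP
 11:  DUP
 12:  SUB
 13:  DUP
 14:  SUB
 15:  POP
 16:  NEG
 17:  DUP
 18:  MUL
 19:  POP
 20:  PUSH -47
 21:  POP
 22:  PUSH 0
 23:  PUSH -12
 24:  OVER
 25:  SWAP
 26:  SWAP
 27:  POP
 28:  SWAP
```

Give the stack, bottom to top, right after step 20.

[-47]

PUSH -23 -> -23
PUSH 4   -> -23 4
OVER     -> -23 4 -23
ADD      -> -23 -19
SWAP     -> -19 -23
MUL      -> 437
PUSH -6  -> 437 -6
DIV      -> -72
NEG      -> 72
DUP      -> 72 72
DUP      -> 72 72 72
SUB      -> 72 0
DUP      -> 72 0 0
SUB      -> 72 0
POP      -> 72
NEG      -> -72
DUP      -> -72 -72
MUL      -> 5184
POP      -> (empty)
PUSH -47 -> -47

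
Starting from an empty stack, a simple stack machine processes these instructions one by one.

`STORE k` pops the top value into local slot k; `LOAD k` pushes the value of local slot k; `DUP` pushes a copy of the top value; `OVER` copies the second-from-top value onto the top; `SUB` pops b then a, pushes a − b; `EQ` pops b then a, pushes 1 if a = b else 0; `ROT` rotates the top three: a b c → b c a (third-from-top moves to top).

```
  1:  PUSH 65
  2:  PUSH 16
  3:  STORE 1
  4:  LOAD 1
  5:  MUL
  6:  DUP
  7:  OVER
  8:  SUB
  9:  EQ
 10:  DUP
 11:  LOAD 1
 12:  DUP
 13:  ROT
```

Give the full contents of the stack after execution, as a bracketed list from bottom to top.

[0, 16, 16, 0]

PUSH 65 → 65
PUSH 16 → 65 16
STORE 1 → 65
LOAD 1  → 65 16
MUL     → 1040
DUP     → 1040 1040
OVER    → 1040 1040 1040
SUB     → 1040 0
EQ      → 0
DUP     → 0 0
LOAD 1  → 0 0 16
DUP     → 0 0 16 16
ROT     → 0 16 16 0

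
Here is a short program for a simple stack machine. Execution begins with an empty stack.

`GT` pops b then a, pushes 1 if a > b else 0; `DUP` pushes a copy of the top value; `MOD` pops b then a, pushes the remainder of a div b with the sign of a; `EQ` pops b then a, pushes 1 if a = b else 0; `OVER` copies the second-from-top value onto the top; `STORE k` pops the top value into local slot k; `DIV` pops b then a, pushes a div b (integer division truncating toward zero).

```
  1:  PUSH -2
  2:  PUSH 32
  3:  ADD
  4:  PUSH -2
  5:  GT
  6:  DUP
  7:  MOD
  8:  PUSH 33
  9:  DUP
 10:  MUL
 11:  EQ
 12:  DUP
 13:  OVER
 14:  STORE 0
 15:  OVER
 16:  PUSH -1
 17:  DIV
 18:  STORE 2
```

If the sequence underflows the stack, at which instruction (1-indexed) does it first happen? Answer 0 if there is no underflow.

0

PUSH -2 -> -2
PUSH 32 -> -2 32
ADD     -> 30
PUSH -2 -> 30 -2
GT      -> 1
DUP     -> 1 1
MOD     -> 0
PUSH 33 -> 0 33
DUP     -> 0 33 33
MUL     -> 0 1089
EQ      -> 0
DUP     -> 0 0
OVER    -> 0 0 0
STORE 0 -> 0 0
OVER    -> 0 0 0
PUSH -1 -> 0 0 0 -1
DIV     -> 0 0 0
STORE 2 -> 0 0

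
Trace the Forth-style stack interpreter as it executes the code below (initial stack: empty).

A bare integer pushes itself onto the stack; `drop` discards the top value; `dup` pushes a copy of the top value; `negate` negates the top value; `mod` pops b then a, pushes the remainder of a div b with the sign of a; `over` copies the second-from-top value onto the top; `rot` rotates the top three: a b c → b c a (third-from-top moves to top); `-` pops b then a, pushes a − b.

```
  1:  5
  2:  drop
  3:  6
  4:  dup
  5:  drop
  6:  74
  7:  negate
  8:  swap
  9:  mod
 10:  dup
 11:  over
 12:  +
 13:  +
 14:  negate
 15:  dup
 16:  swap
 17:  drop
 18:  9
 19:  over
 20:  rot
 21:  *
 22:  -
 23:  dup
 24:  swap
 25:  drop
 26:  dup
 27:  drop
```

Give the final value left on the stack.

5       5
drop    (empty)
6       6
dup     6 6
drop    6
74      6 74
negate  6 -74
swap    -74 6
mod     -2
dup     -2 -2
over    -2 -2 -2
+       -2 -4
+       -6
negate  6
dup     6 6
swap    6 6
drop    6
9       6 9
over    6 9 6
rot     9 6 6
*       9 36
-       -27
dup     -27 -27
swap    -27 -27
drop    -27
dup     -27 -27
drop    -27

-27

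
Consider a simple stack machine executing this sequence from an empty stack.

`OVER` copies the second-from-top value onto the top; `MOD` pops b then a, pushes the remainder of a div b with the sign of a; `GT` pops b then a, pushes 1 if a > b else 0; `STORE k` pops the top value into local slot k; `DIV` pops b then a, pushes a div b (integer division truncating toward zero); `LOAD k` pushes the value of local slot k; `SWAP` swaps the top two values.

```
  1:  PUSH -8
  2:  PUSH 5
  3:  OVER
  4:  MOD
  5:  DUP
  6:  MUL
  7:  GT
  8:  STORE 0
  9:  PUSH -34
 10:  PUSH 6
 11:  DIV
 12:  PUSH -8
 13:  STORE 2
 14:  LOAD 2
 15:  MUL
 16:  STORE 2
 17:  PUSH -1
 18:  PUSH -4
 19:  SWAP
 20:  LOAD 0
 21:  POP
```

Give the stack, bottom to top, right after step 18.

[-1, -4]

PUSH -8  → [-8]
PUSH 5   → [-8, 5]
OVER     → [-8, 5, -8]
MOD      → [-8, 5]
DUP      → [-8, 5, 5]
MUL      → [-8, 25]
GT       → [0]
STORE 0  → []
PUSH -34 → [-34]
PUSH 6   → [-34, 6]
DIV      → [-5]
PUSH -8  → [-5, -8]
STORE 2  → [-5]
LOAD 2   → [-5, -8]
MUL      → [40]
STORE 2  → []
PUSH -1  → [-1]
PUSH -4  → [-1, -4]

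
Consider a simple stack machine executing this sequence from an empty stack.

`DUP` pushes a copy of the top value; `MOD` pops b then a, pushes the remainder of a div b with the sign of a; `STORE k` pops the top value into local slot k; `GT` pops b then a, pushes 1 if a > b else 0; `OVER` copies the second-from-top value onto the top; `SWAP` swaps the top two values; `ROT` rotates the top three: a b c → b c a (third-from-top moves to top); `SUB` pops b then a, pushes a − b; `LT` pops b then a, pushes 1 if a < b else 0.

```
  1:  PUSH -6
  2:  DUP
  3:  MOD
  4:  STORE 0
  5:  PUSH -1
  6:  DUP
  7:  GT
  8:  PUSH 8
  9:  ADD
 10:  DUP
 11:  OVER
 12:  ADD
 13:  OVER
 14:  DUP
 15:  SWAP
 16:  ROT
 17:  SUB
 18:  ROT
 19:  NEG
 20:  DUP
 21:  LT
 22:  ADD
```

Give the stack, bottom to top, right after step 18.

PUSH -6 → -6
DUP     → -6 -6
MOD     → 0
STORE 0 → (empty)
PUSH -1 → -1
DUP     → -1 -1
GT      → 0
PUSH 8  → 0 8
ADD     → 8
DUP     → 8 8
OVER    → 8 8 8
ADD     → 8 16
OVER    → 8 16 8
DUP     → 8 16 8 8
SWAP    → 8 16 8 8
ROT     → 8 8 8 16
SUB     → 8 8 -8
ROT     → 8 -8 8

[8, -8, 8]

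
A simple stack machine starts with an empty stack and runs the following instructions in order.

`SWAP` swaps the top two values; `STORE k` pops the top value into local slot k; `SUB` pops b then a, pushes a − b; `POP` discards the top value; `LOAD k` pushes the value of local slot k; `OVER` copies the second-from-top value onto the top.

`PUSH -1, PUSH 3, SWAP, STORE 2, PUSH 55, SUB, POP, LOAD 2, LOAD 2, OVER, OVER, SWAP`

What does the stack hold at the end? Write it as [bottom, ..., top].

PUSH -1 → [-1]
PUSH 3  → [-1, 3]
SWAP    → [3, -1]
STORE 2 → [3]
PUSH 55 → [3, 55]
SUB     → [-52]
POP     → []
LOAD 2  → [-1]
LOAD 2  → [-1, -1]
OVER    → [-1, -1, -1]
OVER    → [-1, -1, -1, -1]
SWAP    → [-1, -1, -1, -1]

[-1, -1, -1, -1]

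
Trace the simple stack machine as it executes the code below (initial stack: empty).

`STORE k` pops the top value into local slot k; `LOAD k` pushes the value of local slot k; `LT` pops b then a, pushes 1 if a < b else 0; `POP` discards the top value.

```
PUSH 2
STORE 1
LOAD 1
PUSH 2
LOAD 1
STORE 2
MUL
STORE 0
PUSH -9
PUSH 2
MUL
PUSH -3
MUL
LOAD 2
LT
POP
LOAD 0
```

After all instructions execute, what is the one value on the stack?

4

PUSH 2  : [2]
STORE 1 : []
LOAD 1  : [2]
PUSH 2  : [2, 2]
LOAD 1  : [2, 2, 2]
STORE 2 : [2, 2]
MUL     : [4]
STORE 0 : []
PUSH -9 : [-9]
PUSH 2  : [-9, 2]
MUL     : [-18]
PUSH -3 : [-18, -3]
MUL     : [54]
LOAD 2  : [54, 2]
LT      : [0]
POP     : []
LOAD 0  : [4]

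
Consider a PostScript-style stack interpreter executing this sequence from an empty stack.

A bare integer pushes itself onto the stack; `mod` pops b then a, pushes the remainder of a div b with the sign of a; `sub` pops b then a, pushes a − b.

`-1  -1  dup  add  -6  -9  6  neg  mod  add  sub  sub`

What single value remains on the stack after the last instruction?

-1   -1
-1   -1 -1
dup  -1 -1 -1
add  -1 -2
-6   -1 -2 -6
-9   -1 -2 -6 -9
6    -1 -2 -6 -9 6
neg  -1 -2 -6 -9 -6
mod  -1 -2 -6 -3
add  -1 -2 -9
sub  -1 7
sub  -8

-8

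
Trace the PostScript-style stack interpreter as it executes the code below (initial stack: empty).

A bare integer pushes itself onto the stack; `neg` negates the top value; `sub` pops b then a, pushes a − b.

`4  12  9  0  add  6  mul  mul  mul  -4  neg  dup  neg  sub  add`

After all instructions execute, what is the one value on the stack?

2600

4   -> [4]
12  -> [4, 12]
9   -> [4, 12, 9]
0   -> [4, 12, 9, 0]
add -> [4, 12, 9]
6   -> [4, 12, 9, 6]
mul -> [4, 12, 54]
mul -> [4, 648]
mul -> [2592]
-4  -> [2592, -4]
neg -> [2592, 4]
dup -> [2592, 4, 4]
neg -> [2592, 4, -4]
sub -> [2592, 8]
add -> [2600]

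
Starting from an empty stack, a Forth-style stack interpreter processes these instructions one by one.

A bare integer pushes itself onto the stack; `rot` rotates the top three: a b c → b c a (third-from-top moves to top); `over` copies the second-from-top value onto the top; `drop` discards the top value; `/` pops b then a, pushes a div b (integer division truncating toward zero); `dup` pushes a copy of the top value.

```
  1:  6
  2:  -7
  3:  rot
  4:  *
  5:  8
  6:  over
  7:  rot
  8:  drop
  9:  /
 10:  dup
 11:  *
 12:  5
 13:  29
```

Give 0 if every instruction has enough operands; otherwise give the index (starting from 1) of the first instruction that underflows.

6  : 6
-7 : 6 -7
rot  — needs 3 operands, stack has 2 → underflow

3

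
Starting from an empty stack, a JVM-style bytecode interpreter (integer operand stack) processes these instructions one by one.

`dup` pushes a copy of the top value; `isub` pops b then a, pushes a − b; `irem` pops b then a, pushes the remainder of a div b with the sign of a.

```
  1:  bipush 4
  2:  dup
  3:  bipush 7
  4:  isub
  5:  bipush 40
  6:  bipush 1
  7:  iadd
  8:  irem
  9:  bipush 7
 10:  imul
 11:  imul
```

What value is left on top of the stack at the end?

bipush 4  → [4]
dup       → [4, 4]
bipush 7  → [4, 4, 7]
isub      → [4, -3]
bipush 40 → [4, -3, 40]
bipush 1  → [4, -3, 40, 1]
iadd      → [4, -3, 41]
irem      → [4, -3]
bipush 7  → [4, -3, 7]
imul      → [4, -21]
imul      → [-84]

-84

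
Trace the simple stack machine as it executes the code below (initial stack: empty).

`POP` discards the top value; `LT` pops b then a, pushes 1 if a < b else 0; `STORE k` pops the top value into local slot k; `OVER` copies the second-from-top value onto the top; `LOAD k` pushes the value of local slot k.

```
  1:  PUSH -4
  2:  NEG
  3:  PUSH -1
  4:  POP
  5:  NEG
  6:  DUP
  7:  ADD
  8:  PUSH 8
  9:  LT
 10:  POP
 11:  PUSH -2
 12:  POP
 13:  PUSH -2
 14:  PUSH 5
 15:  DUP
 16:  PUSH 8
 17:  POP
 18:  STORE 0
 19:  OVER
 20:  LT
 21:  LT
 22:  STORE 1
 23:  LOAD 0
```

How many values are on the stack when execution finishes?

1

PUSH -4  [-4]
NEG      [4]
PUSH -1  [4, -1]
POP      [4]
NEG      [-4]
DUP      [-4, -4]
ADD      [-8]
PUSH 8   [-8, 8]
LT       [1]
POP      []
PUSH -2  [-2]
POP      []
PUSH -2  [-2]
PUSH 5   [-2, 5]
DUP      [-2, 5, 5]
PUSH 8   [-2, 5, 5, 8]
POP      [-2, 5, 5]
STORE 0  [-2, 5]
OVER     [-2, 5, -2]
LT       [-2, 0]
LT       [1]
STORE 1  []
LOAD 0   [5]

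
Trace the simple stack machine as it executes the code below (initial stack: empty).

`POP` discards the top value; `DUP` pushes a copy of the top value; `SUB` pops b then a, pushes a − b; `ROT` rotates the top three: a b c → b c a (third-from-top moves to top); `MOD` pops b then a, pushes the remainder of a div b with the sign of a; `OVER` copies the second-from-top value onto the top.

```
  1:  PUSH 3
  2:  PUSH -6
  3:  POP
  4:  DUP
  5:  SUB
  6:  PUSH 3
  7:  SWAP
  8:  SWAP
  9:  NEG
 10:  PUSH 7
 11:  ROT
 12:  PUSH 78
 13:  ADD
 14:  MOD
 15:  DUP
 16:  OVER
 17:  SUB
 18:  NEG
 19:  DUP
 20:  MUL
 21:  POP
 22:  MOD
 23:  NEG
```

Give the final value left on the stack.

3

PUSH 3  : [3]
PUSH -6 : [3, -6]
POP     : [3]
DUP     : [3, 3]
SUB     : [0]
PUSH 3  : [0, 3]
SWAP    : [3, 0]
SWAP    : [0, 3]
NEG     : [0, -3]
PUSH 7  : [0, -3, 7]
ROT     : [-3, 7, 0]
PUSH 78 : [-3, 7, 0, 78]
ADD     : [-3, 7, 78]
MOD     : [-3, 7]
DUP     : [-3, 7, 7]
OVER    : [-3, 7, 7, 7]
SUB     : [-3, 7, 0]
NEG     : [-3, 7, 0]
DUP     : [-3, 7, 0, 0]
MUL     : [-3, 7, 0]
POP     : [-3, 7]
MOD     : [-3]
NEG     : [3]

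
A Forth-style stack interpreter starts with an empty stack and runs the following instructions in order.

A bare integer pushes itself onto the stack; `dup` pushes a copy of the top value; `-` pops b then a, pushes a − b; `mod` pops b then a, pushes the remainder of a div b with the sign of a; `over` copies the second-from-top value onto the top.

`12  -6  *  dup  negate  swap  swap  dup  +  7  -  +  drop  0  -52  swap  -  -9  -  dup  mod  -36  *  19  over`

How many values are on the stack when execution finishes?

12     -> 12
-6     -> 12 -6
*      -> -72
dup    -> -72 -72
negate -> -72 72
swap   -> 72 -72
swap   -> -72 72
dup    -> -72 72 72
+      -> -72 144
7      -> -72 144 7
-      -> -72 137
+      -> 65
drop   -> (empty)
0      -> 0
-52    -> 0 -52
swap   -> -52 0
-      -> -52
-9     -> -52 -9
-      -> -43
dup    -> -43 -43
mod    -> 0
-36    -> 0 -36
*      -> 0
19     -> 0 19
over   -> 0 19 0

3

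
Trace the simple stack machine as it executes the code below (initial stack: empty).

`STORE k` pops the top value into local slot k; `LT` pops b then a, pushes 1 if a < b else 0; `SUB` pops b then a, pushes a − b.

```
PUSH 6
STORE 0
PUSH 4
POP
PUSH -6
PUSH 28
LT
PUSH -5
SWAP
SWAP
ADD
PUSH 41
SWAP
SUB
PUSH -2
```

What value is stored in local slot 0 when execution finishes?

PUSH 6  -> 6
STORE 0 -> (empty)
PUSH 4  -> 4
POP     -> (empty)
PUSH -6 -> -6
PUSH 28 -> -6 28
LT      -> 1
PUSH -5 -> 1 -5
SWAP    -> -5 1
SWAP    -> 1 -5
ADD     -> -4
PUSH 41 -> -4 41
SWAP    -> 41 -4
SUB     -> 45
PUSH -2 -> 45 -2

6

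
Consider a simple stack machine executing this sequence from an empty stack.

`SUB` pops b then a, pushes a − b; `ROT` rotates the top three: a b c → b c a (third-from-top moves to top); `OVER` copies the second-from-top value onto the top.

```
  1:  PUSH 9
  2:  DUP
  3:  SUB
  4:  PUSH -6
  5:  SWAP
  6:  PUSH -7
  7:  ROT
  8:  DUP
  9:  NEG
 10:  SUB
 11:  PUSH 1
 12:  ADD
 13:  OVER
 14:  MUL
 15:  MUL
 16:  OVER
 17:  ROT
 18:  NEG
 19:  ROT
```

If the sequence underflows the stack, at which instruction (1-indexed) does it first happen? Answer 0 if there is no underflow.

PUSH 9   9
DUP      9 9
SUB      0
PUSH -6  0 -6
SWAP     -6 0
PUSH -7  -6 0 -7
ROT      0 -7 -6
DUP      0 -7 -6 -6
NEG      0 -7 -6 6
SUB      0 -7 -12
PUSH 1   0 -7 -12 1
ADD      0 -7 -11
OVER     0 -7 -11 -7
MUL      0 -7 77
MUL      0 -539
OVER     0 -539 0
ROT      -539 0 0
NEG      -539 0 0
ROT      0 0 -539

0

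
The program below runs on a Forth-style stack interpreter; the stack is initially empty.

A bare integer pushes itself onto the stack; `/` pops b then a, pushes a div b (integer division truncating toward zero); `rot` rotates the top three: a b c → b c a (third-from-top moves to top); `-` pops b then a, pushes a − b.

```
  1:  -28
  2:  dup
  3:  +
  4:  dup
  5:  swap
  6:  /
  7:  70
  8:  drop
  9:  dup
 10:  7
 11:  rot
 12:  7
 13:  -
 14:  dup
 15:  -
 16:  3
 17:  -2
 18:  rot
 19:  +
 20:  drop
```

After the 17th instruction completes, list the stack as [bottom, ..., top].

-28  : -28
dup  : -28 -28
+    : -56
dup  : -56 -56
swap : -56 -56
/    : 1
70   : 1 70
drop : 1
dup  : 1 1
7    : 1 1 7
rot  : 1 7 1
7    : 1 7 1 7
-    : 1 7 -6
dup  : 1 7 -6 -6
-    : 1 7 0
3    : 1 7 0 3
-2   : 1 7 0 3 -2

[1, 7, 0, 3, -2]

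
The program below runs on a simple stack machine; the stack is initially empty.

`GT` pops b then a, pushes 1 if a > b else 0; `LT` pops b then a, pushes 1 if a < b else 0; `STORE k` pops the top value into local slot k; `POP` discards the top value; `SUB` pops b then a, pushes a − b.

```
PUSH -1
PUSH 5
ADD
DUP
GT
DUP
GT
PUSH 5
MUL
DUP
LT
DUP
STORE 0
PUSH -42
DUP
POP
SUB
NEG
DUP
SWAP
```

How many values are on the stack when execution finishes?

2

PUSH -1  -> [-1]
PUSH 5   -> [-1, 5]
ADD      -> [4]
DUP      -> [4, 4]
GT       -> [0]
DUP      -> [0, 0]
GT       -> [0]
PUSH 5   -> [0, 5]
MUL      -> [0]
DUP      -> [0, 0]
LT       -> [0]
DUP      -> [0, 0]
STORE 0  -> [0]
PUSH -42 -> [0, -42]
DUP      -> [0, -42, -42]
POP      -> [0, -42]
SUB      -> [42]
NEG      -> [-42]
DUP      -> [-42, -42]
SWAP     -> [-42, -42]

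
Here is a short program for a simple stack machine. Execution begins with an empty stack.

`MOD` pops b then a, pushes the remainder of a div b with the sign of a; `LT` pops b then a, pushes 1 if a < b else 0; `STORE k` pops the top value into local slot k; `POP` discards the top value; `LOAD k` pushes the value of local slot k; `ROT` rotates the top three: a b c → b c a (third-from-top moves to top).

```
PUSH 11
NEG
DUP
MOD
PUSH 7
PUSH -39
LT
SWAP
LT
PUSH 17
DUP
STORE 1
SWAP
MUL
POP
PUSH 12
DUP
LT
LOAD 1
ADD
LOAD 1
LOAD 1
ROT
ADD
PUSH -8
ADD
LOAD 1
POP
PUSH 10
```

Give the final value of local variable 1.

PUSH 11  -> 11
NEG      -> -11
DUP      -> -11 -11
MOD      -> 0
PUSH 7   -> 0 7
PUSH -39 -> 0 7 -39
LT       -> 0 0
SWAP     -> 0 0
LT       -> 0
PUSH 17  -> 0 17
DUP      -> 0 17 17
STORE 1  -> 0 17
SWAP     -> 17 0
MUL      -> 0
POP      -> (empty)
PUSH 12  -> 12
DUP      -> 12 12
LT       -> 0
LOAD 1   -> 0 17
ADD      -> 17
LOAD 1   -> 17 17
LOAD 1   -> 17 17 17
ROT      -> 17 17 17
ADD      -> 17 34
PUSH -8  -> 17 34 -8
ADD      -> 17 26
LOAD 1   -> 17 26 17
POP      -> 17 26
PUSH 10  -> 17 26 10

17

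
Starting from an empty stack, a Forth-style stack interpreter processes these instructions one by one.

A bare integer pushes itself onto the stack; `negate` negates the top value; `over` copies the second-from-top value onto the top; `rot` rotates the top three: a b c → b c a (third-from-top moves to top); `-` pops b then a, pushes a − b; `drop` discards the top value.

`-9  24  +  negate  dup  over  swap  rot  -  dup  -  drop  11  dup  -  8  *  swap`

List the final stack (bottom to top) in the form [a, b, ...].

-9     : -9
24     : -9 24
+      : 15
negate : -15
dup    : -15 -15
over   : -15 -15 -15
swap   : -15 -15 -15
rot    : -15 -15 -15
-      : -15 0
dup    : -15 0 0
-      : -15 0
drop   : -15
11     : -15 11
dup    : -15 11 11
-      : -15 0
8      : -15 0 8
*      : -15 0
swap   : 0 -15

[0, -15]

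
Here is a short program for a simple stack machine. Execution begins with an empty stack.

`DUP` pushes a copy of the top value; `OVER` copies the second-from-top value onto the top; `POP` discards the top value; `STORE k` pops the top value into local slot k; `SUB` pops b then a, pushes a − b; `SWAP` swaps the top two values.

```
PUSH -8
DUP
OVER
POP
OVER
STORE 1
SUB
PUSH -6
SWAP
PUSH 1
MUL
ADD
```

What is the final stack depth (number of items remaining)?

PUSH -8 : -8
DUP     : -8 -8
OVER    : -8 -8 -8
POP     : -8 -8
OVER    : -8 -8 -8
STORE 1 : -8 -8
SUB     : 0
PUSH -6 : 0 -6
SWAP    : -6 0
PUSH 1  : -6 0 1
MUL     : -6 0
ADD     : -6

1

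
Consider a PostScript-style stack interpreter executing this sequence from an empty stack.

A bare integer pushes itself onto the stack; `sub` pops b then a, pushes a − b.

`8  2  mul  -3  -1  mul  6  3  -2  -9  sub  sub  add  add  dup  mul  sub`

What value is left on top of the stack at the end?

8   → 8
2   → 8 2
mul → 16
-3  → 16 -3
-1  → 16 -3 -1
mul → 16 3
6   → 16 3 6
3   → 16 3 6 3
-2  → 16 3 6 3 -2
-9  → 16 3 6 3 -2 -9
sub → 16 3 6 3 7
sub → 16 3 6 -4
add → 16 3 2
add → 16 5
dup → 16 5 5
mul → 16 25
sub → -9

-9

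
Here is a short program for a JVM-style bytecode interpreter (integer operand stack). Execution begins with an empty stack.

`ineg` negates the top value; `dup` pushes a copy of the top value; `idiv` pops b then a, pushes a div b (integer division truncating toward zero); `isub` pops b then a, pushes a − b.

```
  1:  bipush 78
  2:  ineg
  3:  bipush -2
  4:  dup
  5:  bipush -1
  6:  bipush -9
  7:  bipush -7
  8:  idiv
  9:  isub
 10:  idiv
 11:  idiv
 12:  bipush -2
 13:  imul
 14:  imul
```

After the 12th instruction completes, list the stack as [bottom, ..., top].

[-78, -2, -2]

bipush 78 → [78]
ineg      → [-78]
bipush -2 → [-78, -2]
dup       → [-78, -2, -2]
bipush -1 → [-78, -2, -2, -1]
bipush -9 → [-78, -2, -2, -1, -9]
bipush -7 → [-78, -2, -2, -1, -9, -7]
idiv      → [-78, -2, -2, -1, 1]
isub      → [-78, -2, -2, -2]
idiv      → [-78, -2, 1]
idiv      → [-78, -2]
bipush -2 → [-78, -2, -2]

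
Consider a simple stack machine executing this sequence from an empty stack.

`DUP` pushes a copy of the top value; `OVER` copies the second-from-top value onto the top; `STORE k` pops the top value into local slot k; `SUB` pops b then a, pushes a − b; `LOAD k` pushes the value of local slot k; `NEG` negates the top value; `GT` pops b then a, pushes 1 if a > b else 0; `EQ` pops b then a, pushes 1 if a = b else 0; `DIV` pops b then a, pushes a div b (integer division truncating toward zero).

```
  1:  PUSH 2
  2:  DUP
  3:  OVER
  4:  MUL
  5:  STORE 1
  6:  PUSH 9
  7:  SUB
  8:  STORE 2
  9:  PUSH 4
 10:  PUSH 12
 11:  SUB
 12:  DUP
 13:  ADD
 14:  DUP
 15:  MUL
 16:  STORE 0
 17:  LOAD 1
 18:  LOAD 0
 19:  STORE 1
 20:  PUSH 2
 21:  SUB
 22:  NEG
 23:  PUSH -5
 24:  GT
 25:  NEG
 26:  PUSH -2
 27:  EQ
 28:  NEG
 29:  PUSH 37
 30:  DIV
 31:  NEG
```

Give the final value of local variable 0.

256

PUSH 2   [2]
DUP      [2, 2]
OVER     [2, 2, 2]
MUL      [2, 4]
STORE 1  [2]
PUSH 9   [2, 9]
SUB      [-7]
STORE 2  []
PUSH 4   [4]
PUSH 12  [4, 12]
SUB      [-8]
DUP      [-8, -8]
ADD      [-16]
DUP      [-16, -16]
MUL      [256]
STORE 0  []
LOAD 1   [4]
LOAD 0   [4, 256]
STORE 1  [4]
PUSH 2   [4, 2]
SUB      [2]
NEG      [-2]
PUSH -5  [-2, -5]
GT       [1]
NEG      [-1]
PUSH -2  [-1, -2]
EQ       [0]
NEG      [0]
PUSH 37  [0, 37]
DIV      [0]
NEG      [0]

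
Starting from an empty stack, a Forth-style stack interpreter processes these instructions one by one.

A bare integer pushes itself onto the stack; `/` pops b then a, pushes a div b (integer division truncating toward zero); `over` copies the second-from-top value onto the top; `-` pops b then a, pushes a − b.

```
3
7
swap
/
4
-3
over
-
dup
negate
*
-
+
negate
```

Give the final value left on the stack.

-55

3      -> [3]
7      -> [3, 7]
swap   -> [7, 3]
/      -> [2]
4      -> [2, 4]
-3     -> [2, 4, -3]
over   -> [2, 4, -3, 4]
-      -> [2, 4, -7]
dup    -> [2, 4, -7, -7]
negate -> [2, 4, -7, 7]
*      -> [2, 4, -49]
-      -> [2, 53]
+      -> [55]
negate -> [-55]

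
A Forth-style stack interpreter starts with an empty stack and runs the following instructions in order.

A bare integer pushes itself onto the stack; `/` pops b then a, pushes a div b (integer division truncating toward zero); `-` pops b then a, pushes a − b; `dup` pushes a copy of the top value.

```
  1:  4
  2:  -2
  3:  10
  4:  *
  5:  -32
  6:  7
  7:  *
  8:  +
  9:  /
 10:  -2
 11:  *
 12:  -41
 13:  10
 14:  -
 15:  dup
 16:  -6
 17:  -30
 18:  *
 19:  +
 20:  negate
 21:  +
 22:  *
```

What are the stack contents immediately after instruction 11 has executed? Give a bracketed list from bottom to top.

[0]

4   → [4]
-2  → [4, -2]
10  → [4, -2, 10]
*   → [4, -20]
-32 → [4, -20, -32]
7   → [4, -20, -32, 7]
*   → [4, -20, -224]
+   → [4, -244]
/   → [0]
-2  → [0, -2]
*   → [0]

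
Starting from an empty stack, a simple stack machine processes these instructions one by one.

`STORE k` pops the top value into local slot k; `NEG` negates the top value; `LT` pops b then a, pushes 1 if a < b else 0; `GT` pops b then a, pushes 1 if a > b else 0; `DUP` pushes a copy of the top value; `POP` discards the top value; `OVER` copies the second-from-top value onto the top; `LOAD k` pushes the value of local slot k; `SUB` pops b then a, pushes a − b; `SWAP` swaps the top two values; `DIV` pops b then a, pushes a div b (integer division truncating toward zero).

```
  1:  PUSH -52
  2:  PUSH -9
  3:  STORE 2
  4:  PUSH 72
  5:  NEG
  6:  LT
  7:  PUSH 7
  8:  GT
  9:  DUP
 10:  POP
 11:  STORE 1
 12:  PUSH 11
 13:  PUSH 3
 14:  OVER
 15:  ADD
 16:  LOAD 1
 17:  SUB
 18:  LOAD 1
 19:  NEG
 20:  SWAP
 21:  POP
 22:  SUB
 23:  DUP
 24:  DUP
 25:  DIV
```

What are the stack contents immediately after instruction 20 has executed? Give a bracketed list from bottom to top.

[11, 0, 14]

PUSH -52  [-52]
PUSH -9   [-52, -9]
STORE 2   [-52]
PUSH 72   [-52, 72]
NEG       [-52, -72]
LT        [0]
PUSH 7    [0, 7]
GT        [0]
DUP       [0, 0]
POP       [0]
STORE 1   []
PUSH 11   [11]
PUSH 3    [11, 3]
OVER      [11, 3, 11]
ADD       [11, 14]
LOAD 1    [11, 14, 0]
SUB       [11, 14]
LOAD 1    [11, 14, 0]
NEG       [11, 14, 0]
SWAP      [11, 0, 14]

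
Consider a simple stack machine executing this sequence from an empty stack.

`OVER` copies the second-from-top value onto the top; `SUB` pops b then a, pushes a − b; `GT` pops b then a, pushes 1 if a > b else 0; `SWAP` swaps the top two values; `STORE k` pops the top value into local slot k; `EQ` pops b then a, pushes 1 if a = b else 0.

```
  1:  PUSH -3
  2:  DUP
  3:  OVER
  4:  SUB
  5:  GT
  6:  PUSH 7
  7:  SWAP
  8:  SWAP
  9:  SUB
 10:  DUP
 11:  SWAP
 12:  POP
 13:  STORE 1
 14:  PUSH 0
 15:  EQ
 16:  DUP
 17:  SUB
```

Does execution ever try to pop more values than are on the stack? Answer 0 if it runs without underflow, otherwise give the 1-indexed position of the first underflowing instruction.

PUSH -3 → -3
DUP     → -3 -3
OVER    → -3 -3 -3
SUB     → -3 0
GT      → 0
PUSH 7  → 0 7
SWAP    → 7 0
SWAP    → 0 7
SUB     → -7
DUP     → -7 -7
SWAP    → -7 -7
POP     → -7
STORE 1 → (empty)
PUSH 0  → 0
EQ  — needs 2 operands, stack has 1 → underflow

15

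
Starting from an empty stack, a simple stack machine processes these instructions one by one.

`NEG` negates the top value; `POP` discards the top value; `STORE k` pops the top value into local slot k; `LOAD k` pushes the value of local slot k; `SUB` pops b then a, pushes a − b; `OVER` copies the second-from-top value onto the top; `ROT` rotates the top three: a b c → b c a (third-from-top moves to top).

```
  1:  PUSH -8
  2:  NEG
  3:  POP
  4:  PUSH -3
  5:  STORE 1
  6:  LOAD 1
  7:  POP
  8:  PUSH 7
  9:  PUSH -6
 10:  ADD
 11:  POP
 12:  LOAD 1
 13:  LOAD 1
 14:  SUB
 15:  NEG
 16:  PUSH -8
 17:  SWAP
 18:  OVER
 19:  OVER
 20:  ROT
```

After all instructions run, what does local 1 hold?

PUSH -8 : [-8]
NEG     : [8]
POP     : []
PUSH -3 : [-3]
STORE 1 : []
LOAD 1  : [-3]
POP     : []
PUSH 7  : [7]
PUSH -6 : [7, -6]
ADD     : [1]
POP     : []
LOAD 1  : [-3]
LOAD 1  : [-3, -3]
SUB     : [0]
NEG     : [0]
PUSH -8 : [0, -8]
SWAP    : [-8, 0]
OVER    : [-8, 0, -8]
OVER    : [-8, 0, -8, 0]
ROT     : [-8, -8, 0, 0]

-3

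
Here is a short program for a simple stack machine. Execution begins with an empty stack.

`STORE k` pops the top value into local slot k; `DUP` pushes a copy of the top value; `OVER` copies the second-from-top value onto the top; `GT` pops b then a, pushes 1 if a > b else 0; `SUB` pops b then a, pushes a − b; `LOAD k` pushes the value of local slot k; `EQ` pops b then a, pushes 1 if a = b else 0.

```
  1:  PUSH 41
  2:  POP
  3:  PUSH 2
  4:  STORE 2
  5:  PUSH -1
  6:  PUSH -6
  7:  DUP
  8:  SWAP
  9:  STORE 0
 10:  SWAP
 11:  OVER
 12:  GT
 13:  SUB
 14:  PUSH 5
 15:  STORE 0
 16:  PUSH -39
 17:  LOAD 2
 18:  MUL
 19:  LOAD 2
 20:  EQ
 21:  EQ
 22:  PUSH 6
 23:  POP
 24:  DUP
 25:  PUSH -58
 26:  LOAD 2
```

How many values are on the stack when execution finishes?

4

PUSH 41  → 41
POP      → (empty)
PUSH 2   → 2
STORE 2  → (empty)
PUSH -1  → -1
PUSH -6  → -1 -6
DUP      → -1 -6 -6
SWAP     → -1 -6 -6
STORE 0  → -1 -6
SWAP     → -6 -1
OVER     → -6 -1 -6
GT       → -6 1
SUB      → -7
PUSH 5   → -7 5
STORE 0  → -7
PUSH -39 → -7 -39
LOAD 2   → -7 -39 2
MUL      → -7 -78
LOAD 2   → -7 -78 2
EQ       → -7 0
EQ       → 0
PUSH 6   → 0 6
POP      → 0
DUP      → 0 0
PUSH -58 → 0 0 -58
LOAD 2   → 0 0 -58 2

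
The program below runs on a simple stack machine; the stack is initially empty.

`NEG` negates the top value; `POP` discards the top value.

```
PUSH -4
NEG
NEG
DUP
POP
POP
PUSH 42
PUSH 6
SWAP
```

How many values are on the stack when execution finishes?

PUSH -4 → [-4]
NEG     → [4]
NEG     → [-4]
DUP     → [-4, -4]
POP     → [-4]
POP     → []
PUSH 42 → [42]
PUSH 6  → [42, 6]
SWAP    → [6, 42]

2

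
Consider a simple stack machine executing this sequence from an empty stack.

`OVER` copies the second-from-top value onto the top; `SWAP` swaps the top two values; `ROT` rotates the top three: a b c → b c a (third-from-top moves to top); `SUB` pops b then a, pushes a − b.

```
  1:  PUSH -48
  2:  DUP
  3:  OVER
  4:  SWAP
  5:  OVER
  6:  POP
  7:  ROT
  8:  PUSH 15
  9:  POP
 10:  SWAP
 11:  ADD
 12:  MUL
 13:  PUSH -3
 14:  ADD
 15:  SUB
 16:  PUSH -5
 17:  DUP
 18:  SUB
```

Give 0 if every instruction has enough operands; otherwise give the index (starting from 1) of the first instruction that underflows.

PUSH -48  [-48]
DUP       [-48, -48]
OVER      [-48, -48, -48]
SWAP      [-48, -48, -48]
OVER      [-48, -48, -48, -48]
POP       [-48, -48, -48]
ROT       [-48, -48, -48]
PUSH 15   [-48, -48, -48, 15]
POP       [-48, -48, -48]
SWAP      [-48, -48, -48]
ADD       [-48, -96]
MUL       [4608]
PUSH -3   [4608, -3]
ADD       [4605]
SUB  — needs 2 operands, stack has 1 → underflow

15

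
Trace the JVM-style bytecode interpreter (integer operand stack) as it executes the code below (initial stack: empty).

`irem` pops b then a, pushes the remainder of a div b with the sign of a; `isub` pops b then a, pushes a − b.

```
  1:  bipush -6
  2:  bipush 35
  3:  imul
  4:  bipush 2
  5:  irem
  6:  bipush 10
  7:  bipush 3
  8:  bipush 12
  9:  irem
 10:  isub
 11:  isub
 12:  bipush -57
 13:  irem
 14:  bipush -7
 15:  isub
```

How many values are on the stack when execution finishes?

bipush -6  → [-6]
bipush 35  → [-6, 35]
imul       → [-210]
bipush 2   → [-210, 2]
irem       → [0]
bipush 10  → [0, 10]
bipush 3   → [0, 10, 3]
bipush 12  → [0, 10, 3, 12]
irem       → [0, 10, 3]
isub       → [0, 7]
isub       → [-7]
bipush -57 → [-7, -57]
irem       → [-7]
bipush -7  → [-7, -7]
isub       → [0]

1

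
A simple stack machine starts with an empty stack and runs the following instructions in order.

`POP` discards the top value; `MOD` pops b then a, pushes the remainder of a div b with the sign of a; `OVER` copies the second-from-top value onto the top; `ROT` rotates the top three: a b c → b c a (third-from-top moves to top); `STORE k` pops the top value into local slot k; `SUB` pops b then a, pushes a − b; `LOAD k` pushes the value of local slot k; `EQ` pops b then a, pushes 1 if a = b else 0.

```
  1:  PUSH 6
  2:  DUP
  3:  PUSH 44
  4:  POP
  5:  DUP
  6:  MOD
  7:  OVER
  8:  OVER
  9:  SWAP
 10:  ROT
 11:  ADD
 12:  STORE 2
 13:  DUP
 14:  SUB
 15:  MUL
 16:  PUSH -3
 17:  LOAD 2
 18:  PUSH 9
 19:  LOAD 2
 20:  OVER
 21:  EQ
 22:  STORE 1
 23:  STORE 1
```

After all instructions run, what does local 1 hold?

9

PUSH 6  → 6
DUP     → 6 6
PUSH 44 → 6 6 44
POP     → 6 6
DUP     → 6 6 6
MOD     → 6 0
OVER    → 6 0 6
OVER    → 6 0 6 0
SWAP    → 6 0 0 6
ROT     → 6 0 6 0
ADD     → 6 0 6
STORE 2 → 6 0
DUP     → 6 0 0
SUB     → 6 0
MUL     → 0
PUSH -3 → 0 -3
LOAD 2  → 0 -3 6
PUSH 9  → 0 -3 6 9
LOAD 2  → 0 -3 6 9 6
OVER    → 0 -3 6 9 6 9
EQ      → 0 -3 6 9 0
STORE 1 → 0 -3 6 9
STORE 1 → 0 -3 6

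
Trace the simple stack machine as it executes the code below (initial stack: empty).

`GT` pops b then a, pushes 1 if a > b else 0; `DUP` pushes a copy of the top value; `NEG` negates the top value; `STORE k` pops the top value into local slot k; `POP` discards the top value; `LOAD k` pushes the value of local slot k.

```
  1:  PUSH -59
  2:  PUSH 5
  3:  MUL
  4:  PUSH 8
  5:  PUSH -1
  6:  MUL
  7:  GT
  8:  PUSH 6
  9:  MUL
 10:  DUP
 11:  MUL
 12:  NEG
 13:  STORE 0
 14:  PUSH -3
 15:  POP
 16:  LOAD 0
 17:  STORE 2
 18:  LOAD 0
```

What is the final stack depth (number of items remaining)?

1

PUSH -59 : [-59]
PUSH 5   : [-59, 5]
MUL      : [-295]
PUSH 8   : [-295, 8]
PUSH -1  : [-295, 8, -1]
MUL      : [-295, -8]
GT       : [0]
PUSH 6   : [0, 6]
MUL      : [0]
DUP      : [0, 0]
MUL      : [0]
NEG      : [0]
STORE 0  : []
PUSH -3  : [-3]
POP      : []
LOAD 0   : [0]
STORE 2  : []
LOAD 0   : [0]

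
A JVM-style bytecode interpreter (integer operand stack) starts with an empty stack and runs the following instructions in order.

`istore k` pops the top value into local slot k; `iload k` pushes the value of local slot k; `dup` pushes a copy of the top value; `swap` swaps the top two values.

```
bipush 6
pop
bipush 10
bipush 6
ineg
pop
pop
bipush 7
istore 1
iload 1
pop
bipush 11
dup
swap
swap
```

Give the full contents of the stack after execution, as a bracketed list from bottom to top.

bipush 6  -> [6]
pop       -> []
bipush 10 -> [10]
bipush 6  -> [10, 6]
ineg      -> [10, -6]
pop       -> [10]
pop       -> []
bipush 7  -> [7]
istore 1  -> []
iload 1   -> [7]
pop       -> []
bipush 11 -> [11]
dup       -> [11, 11]
swap      -> [11, 11]
swap      -> [11, 11]

[11, 11]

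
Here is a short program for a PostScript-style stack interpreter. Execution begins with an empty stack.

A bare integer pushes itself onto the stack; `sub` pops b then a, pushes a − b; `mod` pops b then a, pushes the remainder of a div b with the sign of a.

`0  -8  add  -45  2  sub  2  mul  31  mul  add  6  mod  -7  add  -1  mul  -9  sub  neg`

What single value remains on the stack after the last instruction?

-16

0   : [0]
-8  : [0, -8]
add : [-8]
-45 : [-8, -45]
2   : [-8, -45, 2]
sub : [-8, -47]
2   : [-8, -47, 2]
mul : [-8, -94]
31  : [-8, -94, 31]
mul : [-8, -2914]
add : [-2922]
6   : [-2922, 6]
mod : [0]
-7  : [0, -7]
add : [-7]
-1  : [-7, -1]
mul : [7]
-9  : [7, -9]
sub : [16]
neg : [-16]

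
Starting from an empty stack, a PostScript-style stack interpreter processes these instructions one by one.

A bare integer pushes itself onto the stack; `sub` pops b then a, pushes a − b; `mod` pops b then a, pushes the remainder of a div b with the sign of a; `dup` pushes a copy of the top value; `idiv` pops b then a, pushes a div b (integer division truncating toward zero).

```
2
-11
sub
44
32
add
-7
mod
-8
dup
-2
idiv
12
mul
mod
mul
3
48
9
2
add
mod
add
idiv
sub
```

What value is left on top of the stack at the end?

2    → 2
-11  → 2 -11
sub  → 13
44   → 13 44
32   → 13 44 32
add  → 13 76
-7   → 13 76 -7
mod  → 13 6
-8   → 13 6 -8
dup  → 13 6 -8 -8
-2   → 13 6 -8 -8 -2
idiv → 13 6 -8 4
12   → 13 6 -8 4 12
mul  → 13 6 -8 48
mod  → 13 6 -8
mul  → 13 -48
3    → 13 -48 3
48   → 13 -48 3 48
9    → 13 -48 3 48 9
2    → 13 -48 3 48 9 2
add  → 13 -48 3 48 11
mod  → 13 -48 3 4
add  → 13 -48 7
idiv → 13 -6
sub  → 19

19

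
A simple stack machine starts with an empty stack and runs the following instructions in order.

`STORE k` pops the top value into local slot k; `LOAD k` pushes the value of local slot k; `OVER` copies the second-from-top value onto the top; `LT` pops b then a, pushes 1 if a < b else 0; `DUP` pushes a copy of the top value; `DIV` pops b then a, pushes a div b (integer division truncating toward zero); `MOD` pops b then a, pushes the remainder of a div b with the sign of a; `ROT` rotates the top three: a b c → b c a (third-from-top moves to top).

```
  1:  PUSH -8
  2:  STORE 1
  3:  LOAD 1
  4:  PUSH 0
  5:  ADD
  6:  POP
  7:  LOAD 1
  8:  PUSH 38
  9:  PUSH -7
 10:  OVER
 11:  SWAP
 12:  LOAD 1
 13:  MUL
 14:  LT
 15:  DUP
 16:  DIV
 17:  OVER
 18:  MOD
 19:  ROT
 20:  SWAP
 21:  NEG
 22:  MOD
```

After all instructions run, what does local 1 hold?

PUSH -8 : -8
STORE 1 : (empty)
LOAD 1  : -8
PUSH 0  : -8 0
ADD     : -8
POP     : (empty)
LOAD 1  : -8
PUSH 38 : -8 38
PUSH -7 : -8 38 -7
OVER    : -8 38 -7 38
SWAP    : -8 38 38 -7
LOAD 1  : -8 38 38 -7 -8
MUL     : -8 38 38 56
LT      : -8 38 1
DUP     : -8 38 1 1
DIV     : -8 38 1
OVER    : -8 38 1 38
MOD     : -8 38 1
ROT     : 38 1 -8
SWAP    : 38 -8 1
NEG     : 38 -8 -1
MOD     : 38 0

-8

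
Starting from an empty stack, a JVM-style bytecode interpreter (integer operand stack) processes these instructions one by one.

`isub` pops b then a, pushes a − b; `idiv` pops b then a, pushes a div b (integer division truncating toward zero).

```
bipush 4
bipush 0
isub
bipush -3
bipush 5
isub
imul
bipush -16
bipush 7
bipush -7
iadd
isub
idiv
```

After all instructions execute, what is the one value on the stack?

2

bipush 4    4
bipush 0    4 0
isub        4
bipush -3   4 -3
bipush 5    4 -3 5
isub        4 -8
imul        -32
bipush -16  -32 -16
bipush 7    -32 -16 7
bipush -7   -32 -16 7 -7
iadd        -32 -16 0
isub        -32 -16
idiv        2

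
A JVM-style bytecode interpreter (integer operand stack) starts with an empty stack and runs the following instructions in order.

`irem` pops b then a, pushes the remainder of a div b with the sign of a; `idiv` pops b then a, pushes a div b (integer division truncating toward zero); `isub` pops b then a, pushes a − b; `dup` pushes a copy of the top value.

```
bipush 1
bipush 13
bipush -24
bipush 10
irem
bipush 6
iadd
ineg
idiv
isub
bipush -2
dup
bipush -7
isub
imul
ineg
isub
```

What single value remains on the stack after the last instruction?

-3

bipush 1   : 1
bipush 13  : 1 13
bipush -24 : 1 13 -24
bipush 10  : 1 13 -24 10
irem       : 1 13 -4
bipush 6   : 1 13 -4 6
iadd       : 1 13 2
ineg       : 1 13 -2
idiv       : 1 -6
isub       : 7
bipush -2  : 7 -2
dup        : 7 -2 -2
bipush -7  : 7 -2 -2 -7
isub       : 7 -2 5
imul       : 7 -10
ineg       : 7 10
isub       : -3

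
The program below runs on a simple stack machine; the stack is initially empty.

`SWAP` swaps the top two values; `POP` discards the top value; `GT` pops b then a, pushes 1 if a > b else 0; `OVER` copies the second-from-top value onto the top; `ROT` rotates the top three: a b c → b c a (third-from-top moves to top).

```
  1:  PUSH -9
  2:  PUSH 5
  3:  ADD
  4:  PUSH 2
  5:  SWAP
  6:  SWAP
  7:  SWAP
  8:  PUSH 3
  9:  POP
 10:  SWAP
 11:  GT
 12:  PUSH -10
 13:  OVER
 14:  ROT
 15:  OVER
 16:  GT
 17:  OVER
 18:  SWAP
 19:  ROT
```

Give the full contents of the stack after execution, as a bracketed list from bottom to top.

PUSH -9  -> [-9]
PUSH 5   -> [-9, 5]
ADD      -> [-4]
PUSH 2   -> [-4, 2]
SWAP     -> [2, -4]
SWAP     -> [-4, 2]
SWAP     -> [2, -4]
PUSH 3   -> [2, -4, 3]
POP      -> [2, -4]
SWAP     -> [-4, 2]
GT       -> [0]
PUSH -10 -> [0, -10]
OVER     -> [0, -10, 0]
ROT      -> [-10, 0, 0]
OVER     -> [-10, 0, 0, 0]
GT       -> [-10, 0, 0]
OVER     -> [-10, 0, 0, 0]
SWAP     -> [-10, 0, 0, 0]
ROT      -> [-10, 0, 0, 0]

[-10, 0, 0, 0]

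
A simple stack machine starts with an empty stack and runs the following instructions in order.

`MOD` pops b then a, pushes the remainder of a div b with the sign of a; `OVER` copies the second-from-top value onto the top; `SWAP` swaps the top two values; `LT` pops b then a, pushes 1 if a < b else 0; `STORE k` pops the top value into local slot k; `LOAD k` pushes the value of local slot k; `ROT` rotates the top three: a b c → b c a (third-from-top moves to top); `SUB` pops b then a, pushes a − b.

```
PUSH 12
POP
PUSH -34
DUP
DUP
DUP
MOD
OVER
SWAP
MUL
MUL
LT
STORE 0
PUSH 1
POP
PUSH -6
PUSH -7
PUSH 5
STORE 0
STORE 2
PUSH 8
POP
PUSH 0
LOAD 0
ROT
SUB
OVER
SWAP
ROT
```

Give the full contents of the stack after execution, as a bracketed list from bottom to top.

[0, 11, 0]

PUSH 12  → 12
POP      → (empty)
PUSH -34 → -34
DUP      → -34 -34
DUP      → -34 -34 -34
DUP      → -34 -34 -34 -34
MOD      → -34 -34 0
OVER     → -34 -34 0 -34
SWAP     → -34 -34 -34 0
MUL      → -34 -34 0
MUL      → -34 0
LT       → 1
STORE 0  → (empty)
PUSH 1   → 1
POP      → (empty)
PUSH -6  → -6
PUSH -7  → -6 -7
PUSH 5   → -6 -7 5
STORE 0  → -6 -7
STORE 2  → -6
PUSH 8   → -6 8
POP      → -6
PUSH 0   → -6 0
LOAD 0   → -6 0 5
ROT      → 0 5 -6
SUB      → 0 11
OVER     → 0 11 0
SWAP     → 0 0 11
ROT      → 0 11 0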